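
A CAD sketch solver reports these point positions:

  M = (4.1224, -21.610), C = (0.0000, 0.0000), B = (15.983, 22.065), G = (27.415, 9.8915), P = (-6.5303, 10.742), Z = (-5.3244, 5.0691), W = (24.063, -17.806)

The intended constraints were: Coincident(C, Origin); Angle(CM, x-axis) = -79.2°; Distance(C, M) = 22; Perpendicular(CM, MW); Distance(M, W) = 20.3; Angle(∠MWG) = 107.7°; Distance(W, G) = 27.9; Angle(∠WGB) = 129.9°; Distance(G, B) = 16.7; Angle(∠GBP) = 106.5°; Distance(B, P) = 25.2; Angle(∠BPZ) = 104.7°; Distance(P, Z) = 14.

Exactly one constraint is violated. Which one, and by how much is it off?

Distance(P, Z) = 14 — off by 8.20.

C = (0.00, 0.00) ✓; CM at -79.20° ✓; |CM| = 22.00 ✓; ∠(CM, MW) = 90.00° ✓; |MW| = 20.30 ✓; ∠MWG = 107.7° ✓; |WG| = 27.90 ✓; ∠WGB = 129.9° ✓; |GB| = 16.70 ✓; ∠GBP = 106.5° ✓; |BP| = 25.20 ✓; ∠BPZ = 104.7° ✓; |PZ| = 5.800 ✗.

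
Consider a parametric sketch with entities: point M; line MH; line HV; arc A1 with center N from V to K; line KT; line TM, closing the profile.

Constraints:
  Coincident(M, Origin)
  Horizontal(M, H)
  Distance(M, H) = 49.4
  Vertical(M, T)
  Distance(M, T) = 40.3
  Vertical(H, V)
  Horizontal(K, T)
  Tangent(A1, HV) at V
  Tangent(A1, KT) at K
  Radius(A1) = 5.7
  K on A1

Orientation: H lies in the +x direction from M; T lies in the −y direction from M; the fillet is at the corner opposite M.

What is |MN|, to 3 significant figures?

55.7

M and T share the same x with |MT| = 40.3 and T on the −y side, so T = (0.00, -40.3). The virtual corner opposite M is at (49.4, -40.3). A1 meets HV tangentially, so NV is at right angles to HV and the tangent condition forces NK to be normal to KT, with radius 5.7, so the center N sits 5.7 in from both sides at N = (43.7, -34.6). Then |MN| = |N − M| = 55.7.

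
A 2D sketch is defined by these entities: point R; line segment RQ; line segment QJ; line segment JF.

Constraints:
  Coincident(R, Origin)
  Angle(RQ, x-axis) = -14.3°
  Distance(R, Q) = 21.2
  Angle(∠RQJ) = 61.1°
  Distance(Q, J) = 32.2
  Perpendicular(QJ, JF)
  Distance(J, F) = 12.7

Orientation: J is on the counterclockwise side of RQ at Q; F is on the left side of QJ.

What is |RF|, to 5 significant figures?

22.723

R is at the origin; RQ runs at -14.3° with length 21.2, so Q = 21.2·(cos -14.3°, sin -14.3°) = (20.543, -5.2364). ∠RQJ = 61.1°, so QJ runs at -14.3° + (180° − 61.1°) = 104.60° from the x-axis; with |QJ| = 32.2, J = Q + 32.2·(cos 104.60°, sin 104.60°) = (12.427, 25.924). The perpendicularity gives JF at right angles to QJ; with |JF| = 12.7 on the left of QJ, F = J + 12.7·(-0.96771, -0.25207) = (0.13659, 22.723). Then |RF| = |F − R| = 22.723.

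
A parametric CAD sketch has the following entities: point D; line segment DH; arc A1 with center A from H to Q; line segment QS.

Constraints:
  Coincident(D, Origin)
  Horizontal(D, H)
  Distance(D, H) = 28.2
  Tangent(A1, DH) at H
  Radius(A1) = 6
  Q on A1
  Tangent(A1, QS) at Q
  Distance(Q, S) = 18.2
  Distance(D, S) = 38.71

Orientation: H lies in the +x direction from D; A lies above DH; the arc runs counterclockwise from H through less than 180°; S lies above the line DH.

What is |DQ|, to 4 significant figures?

34.83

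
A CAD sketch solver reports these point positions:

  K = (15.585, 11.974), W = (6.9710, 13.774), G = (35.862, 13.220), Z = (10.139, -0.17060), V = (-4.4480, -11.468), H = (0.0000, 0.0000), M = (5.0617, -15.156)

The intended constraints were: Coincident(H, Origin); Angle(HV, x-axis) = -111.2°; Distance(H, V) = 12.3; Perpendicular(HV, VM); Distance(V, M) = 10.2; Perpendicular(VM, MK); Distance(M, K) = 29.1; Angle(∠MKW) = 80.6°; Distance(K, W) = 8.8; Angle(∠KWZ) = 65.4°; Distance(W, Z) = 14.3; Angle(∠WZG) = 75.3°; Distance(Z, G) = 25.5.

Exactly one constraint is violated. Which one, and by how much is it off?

Distance(Z, G) = 25.5 — off by 3.50.

H = (0.00, 0.00) ✓; HV at -111.2° ✓; |HV| = 12.30 ✓; ∠(HV, VM) = 90.00° ✓; |VM| = 10.20 ✓; ∠(VM, MK) = 90.00° ✓; |MK| = 29.10 ✓; ∠MKW = 80.60° ✓; |KW| = 8.800 ✓; ∠KWZ = 65.40° ✓; |WZ| = 14.30 ✓; ∠WZG = 75.30° ✓; |ZG| = 29.00 ✗.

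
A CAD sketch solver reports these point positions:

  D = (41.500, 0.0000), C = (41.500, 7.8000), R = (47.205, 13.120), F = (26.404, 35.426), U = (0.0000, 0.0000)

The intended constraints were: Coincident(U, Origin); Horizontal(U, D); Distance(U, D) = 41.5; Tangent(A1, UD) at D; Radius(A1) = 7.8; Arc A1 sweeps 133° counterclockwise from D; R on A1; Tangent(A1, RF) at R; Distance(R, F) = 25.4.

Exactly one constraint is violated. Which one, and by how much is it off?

Distance(R, F) = 25.4 — off by 5.10.

U = (0.00, 0.00) ✓; U.y = 0.00, D.y = 0.00 ✓; |UD| = 41.50 ✓; ∠(CD, DU) = 90.00° ✓; |CD| = 7.800 ✓; bearing(C→R) − bearing(C→D) = 133.0° ✓; |CR| = 7.801 ✓; ∠(CR, RF) = 90.00° ✓; |RF| = 30.50 ✗.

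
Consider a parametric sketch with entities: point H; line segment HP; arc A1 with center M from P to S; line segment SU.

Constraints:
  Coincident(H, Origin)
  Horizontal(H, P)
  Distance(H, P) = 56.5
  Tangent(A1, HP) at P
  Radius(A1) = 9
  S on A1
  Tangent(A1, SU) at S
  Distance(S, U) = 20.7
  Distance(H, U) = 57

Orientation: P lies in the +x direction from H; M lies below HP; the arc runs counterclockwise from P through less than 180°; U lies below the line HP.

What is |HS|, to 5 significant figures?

48.429

H is at the origin; H and P share the same y with |HP| = 56.5 and P on the +x side, so P = (56.500, 0.0000). A1 meets HP tangentially, so MP is at right angles to HP, so M = P + (0, -9) = (56.500, -9.0000). Since MS ⟂ SU (tangency), |MU| = √(9.0² + 20.7²) = 22.572 regardless of where S sits on A1. So U lies on both circle(H, 57.0) and circle(M, 22.572); the below-HP intersection is U = (48.419, -30.076). S is the foot of the tangent from U: S = (47.509, -9.3960).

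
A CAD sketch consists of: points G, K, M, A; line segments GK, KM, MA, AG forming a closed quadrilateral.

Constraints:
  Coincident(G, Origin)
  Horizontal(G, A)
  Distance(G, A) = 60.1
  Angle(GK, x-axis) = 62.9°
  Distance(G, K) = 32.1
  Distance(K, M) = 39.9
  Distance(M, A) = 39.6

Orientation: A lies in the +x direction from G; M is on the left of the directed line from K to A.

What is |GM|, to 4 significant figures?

65.91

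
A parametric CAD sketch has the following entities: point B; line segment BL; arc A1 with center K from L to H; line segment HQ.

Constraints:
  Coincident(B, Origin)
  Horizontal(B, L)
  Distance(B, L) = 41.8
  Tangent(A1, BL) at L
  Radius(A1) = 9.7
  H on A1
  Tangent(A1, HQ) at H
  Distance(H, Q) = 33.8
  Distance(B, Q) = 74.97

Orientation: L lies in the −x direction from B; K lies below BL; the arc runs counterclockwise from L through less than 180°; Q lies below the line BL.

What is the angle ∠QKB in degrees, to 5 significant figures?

147.41°

B is at the origin; BL is horizontal with |BL| = 41.8 and L on the −x side, so L = (-41.800, 0.0000). Tangency of A1 to BL means the radius KL is perpendicular to BL, so K = L + (0, -9.7) = (-41.800, -9.7000). Since KH ⟂ HQ (tangency), |KQ| = √(9.7² + 33.8²) = 35.164 regardless of where H sits on A1. So Q lies on both circle(B, 74.97) and circle(K, 35.164); the below-BL intersection is Q = (-66.379, -34.848). H is the foot of the tangent from Q: H = (-50.338, -5.0967).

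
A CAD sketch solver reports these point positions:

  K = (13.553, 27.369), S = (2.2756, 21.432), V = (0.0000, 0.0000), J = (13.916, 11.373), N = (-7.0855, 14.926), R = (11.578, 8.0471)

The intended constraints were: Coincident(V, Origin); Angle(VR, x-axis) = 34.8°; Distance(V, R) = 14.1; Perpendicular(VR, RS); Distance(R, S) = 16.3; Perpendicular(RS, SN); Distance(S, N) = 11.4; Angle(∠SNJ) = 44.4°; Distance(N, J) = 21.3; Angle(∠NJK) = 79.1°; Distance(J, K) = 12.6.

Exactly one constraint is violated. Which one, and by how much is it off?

Distance(J, K) = 12.6 — off by 3.40.

V = (0.00, 0.00) ✓; VR at 34.80° ✓; |VR| = 14.10 ✓; ∠(VR, RS) = 90.00° ✓; |RS| = 16.30 ✓; ∠(RS, SN) = 90.00° ✓; |SN| = 11.40 ✓; ∠SNJ = 44.40° ✓; |NJ| = 21.30 ✓; ∠NJK = 79.10° ✓; |JK| = 16.00 ✗.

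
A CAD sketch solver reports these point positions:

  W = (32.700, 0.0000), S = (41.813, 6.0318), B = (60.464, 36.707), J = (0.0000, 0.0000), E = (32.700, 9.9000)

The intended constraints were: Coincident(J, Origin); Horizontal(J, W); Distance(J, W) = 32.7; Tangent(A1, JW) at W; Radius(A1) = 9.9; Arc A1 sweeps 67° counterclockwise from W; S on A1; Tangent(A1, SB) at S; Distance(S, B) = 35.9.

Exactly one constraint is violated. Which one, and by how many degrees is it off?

Tangent(A1, SB) at S — off by 8.30°.

J = (0.00, 0.00) ✓; J.y = 0.00, W.y = 0.00 ✓; |JW| = 32.70 ✓; ∠(EW, WJ) = 90.00° ✓; |EW| = 9.900 ✓; bearing(E→S) − bearing(E→W) = 67.00° ✓; |ES| = 9.900 ✓; ∠(ES, SB) = 98.30° ✗; |SB| = 35.90 ✓.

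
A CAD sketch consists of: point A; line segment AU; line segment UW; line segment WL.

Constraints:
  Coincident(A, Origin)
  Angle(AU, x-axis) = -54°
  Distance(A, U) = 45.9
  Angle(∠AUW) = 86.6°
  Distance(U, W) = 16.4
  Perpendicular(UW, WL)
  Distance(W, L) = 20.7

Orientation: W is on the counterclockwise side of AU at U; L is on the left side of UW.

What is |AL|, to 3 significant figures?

28.6

A is at the origin; AU runs at -54.0° with length 45.9, so U = 45.9·(cos -54.0°, sin -54.0°) = (27.0, -37.1). ∠AUW = 86.6°, so UW runs at -54.0° + (180° − 86.6°) = 39.4° from the x-axis; with |UW| = 16.4, W = U + 16.4·(cos 39.4°, sin 39.4°) = (39.7, -26.7). The perpendicularity gives WL at right angles to UW; with |WL| = 20.7 on the left of UW, L = W + 20.7·(-0.635, 0.773) = (26.5, -10.7). Then |AL| = |L − A| = 28.6.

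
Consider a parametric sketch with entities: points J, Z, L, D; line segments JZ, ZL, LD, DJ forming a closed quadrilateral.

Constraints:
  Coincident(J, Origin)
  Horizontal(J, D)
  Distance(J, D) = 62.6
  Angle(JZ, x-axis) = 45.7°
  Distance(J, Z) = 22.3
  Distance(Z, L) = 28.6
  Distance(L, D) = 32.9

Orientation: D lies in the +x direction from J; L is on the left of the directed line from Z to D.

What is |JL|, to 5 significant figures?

49.688

J is at the origin; J and D share the same y with |JD| = 62.6 and D in +x, so D = (62.6, 0). JZ runs at 45.7° with |JZ| = 22.3, so Z = (15.575, 15.960). L is determined by |ZL| = 28.6 and |LD| = 32.9 together: it lies at the intersection of circle(Z, 28.6) and circle(D, 32.9). With |ZD| = 49.660, the foot of the radical line on ZD is 22.167 from Z and the perpendicular offset is √(28.6² − 22.167²) = 18.071. Taking the left-of-ZD solution: L = (42.374, 25.948).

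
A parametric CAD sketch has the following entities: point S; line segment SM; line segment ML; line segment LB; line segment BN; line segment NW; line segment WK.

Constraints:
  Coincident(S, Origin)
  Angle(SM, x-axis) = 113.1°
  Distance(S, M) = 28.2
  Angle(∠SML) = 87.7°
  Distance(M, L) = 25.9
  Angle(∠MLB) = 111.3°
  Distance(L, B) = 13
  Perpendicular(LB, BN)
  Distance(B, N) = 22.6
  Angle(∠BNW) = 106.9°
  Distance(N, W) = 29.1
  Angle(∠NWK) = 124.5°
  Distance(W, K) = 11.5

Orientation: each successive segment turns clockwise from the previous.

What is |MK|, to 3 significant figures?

14.4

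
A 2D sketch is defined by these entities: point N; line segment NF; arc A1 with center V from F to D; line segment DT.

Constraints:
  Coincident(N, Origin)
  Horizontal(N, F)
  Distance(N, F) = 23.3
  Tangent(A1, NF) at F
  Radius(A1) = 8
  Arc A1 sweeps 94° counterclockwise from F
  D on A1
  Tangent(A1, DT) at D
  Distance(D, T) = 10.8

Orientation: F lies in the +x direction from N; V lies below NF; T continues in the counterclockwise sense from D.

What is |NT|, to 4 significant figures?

25.14

N is at the origin; N and F share the same y with |NF| = 23.3 and F on the +x side, so F = (23.30, 0.000). Since A1 is tangent to NF there, VF ⟂ NF, so V = F + (0, -8) = (23.30, -8.000). On A1, F sits at bearing 90° from V; a 94° counterclockwise sweep puts D at bearing 184°, so D = V + 8.0·(cos 184°, sin 184°) = (15.32, -8.558). Tangency of A1 to DT means the radius VD is perpendicular to DT, so DT runs along (−sin 184°, cos 184°); with |DT| = 10.8, T = (16.07, -19.33). Then |NT| = |T − N| = 25.14.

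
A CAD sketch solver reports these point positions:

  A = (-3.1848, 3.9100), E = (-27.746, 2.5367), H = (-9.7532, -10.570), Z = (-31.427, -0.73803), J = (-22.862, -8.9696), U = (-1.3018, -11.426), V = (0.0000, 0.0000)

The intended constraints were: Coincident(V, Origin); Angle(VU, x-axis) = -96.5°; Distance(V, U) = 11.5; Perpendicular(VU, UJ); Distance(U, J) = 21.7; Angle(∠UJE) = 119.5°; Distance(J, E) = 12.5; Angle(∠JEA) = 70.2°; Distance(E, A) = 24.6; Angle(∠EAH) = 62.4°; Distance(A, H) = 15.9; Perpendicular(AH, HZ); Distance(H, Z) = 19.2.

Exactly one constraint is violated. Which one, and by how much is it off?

Distance(H, Z) = 19.2 — off by 4.60.

V = (0.00, 0.00) ✓; VU at -96.50° ✓; |VU| = 11.50 ✓; ∠(VU, UJ) = 90.00° ✓; |UJ| = 21.70 ✓; ∠UJE = 119.5° ✓; |JE| = 12.50 ✓; ∠JEA = 70.20° ✓; |EA| = 24.60 ✓; ∠EAH = 62.40° ✓; |AH| = 15.90 ✓; ∠(AH, HZ) = 90.00° ✓; |HZ| = 23.80 ✗.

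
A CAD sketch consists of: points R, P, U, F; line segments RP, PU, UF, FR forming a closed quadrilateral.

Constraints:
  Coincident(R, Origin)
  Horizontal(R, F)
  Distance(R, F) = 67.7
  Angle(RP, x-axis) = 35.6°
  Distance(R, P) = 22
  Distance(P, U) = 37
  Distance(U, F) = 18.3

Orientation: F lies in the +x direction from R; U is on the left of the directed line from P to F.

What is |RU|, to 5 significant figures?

56.421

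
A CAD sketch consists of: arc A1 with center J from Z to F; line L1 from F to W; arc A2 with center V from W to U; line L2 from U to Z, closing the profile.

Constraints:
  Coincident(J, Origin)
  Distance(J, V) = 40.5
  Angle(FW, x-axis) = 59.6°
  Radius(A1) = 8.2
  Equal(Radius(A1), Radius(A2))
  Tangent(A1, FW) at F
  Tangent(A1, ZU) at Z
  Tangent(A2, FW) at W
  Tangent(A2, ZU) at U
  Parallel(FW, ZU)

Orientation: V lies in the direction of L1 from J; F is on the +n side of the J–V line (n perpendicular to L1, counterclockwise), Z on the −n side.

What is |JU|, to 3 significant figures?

41.3

Tangency of A1 to both parallel lines with radius 8.2 puts F and Z at J ± 8.2·n: F = (-7.07, 4.15), Z = (7.07, -4.15). Equal radii place W and U the same way about V: W = V + 8.2·n = (13.4, 39.1), U = V − 8.2·n = (27.6, 30.8). Then |JU| = |U − J| = 41.3.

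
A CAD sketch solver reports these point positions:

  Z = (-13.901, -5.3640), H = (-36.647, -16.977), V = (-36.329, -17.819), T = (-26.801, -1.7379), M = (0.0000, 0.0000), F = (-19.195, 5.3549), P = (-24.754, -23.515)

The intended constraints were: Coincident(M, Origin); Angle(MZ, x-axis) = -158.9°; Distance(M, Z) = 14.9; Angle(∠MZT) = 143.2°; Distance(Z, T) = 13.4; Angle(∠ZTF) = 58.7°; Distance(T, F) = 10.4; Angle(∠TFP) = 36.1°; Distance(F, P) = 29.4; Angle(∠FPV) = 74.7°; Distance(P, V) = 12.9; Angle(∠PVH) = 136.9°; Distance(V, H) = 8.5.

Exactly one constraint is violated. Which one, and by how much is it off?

Distance(V, H) = 8.5 — off by 7.60.

M = (0.00, 0.00) ✓; MZ at -158.9° ✓; |MZ| = 14.90 ✓; ∠MZT = 143.2° ✓; |ZT| = 13.40 ✓; ∠ZTF = 58.70° ✓; |TF| = 10.40 ✓; ∠TFP = 36.10° ✓; |FP| = 29.40 ✓; ∠FPV = 74.70° ✓; |PV| = 12.90 ✓; ∠PVH = 136.9° ✓; |VH| = 0.9000 ✗.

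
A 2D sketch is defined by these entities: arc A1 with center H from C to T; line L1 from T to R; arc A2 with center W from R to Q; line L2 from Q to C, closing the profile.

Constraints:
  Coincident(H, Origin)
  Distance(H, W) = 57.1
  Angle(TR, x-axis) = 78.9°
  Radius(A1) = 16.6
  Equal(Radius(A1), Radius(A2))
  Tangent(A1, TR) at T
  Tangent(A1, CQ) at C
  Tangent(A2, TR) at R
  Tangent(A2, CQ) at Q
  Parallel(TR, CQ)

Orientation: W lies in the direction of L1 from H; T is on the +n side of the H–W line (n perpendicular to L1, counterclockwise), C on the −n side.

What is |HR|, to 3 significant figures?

59.5

The slot axis is L1's direction at 78.9°, so u = (cos 78.9°, sin 78.9°) = (0.193, 0.981) and n = (−sin 78.9°, cos 78.9°) = (-0.981, 0.193). H is at the origin and W lies 57.1 along u from H, so W = 57.1·u = (11.0, 56.0). Tangency of A1 to both parallel lines with radius 16.6 puts T and C at H ± 16.6·n: T = (-16.3, 3.20), C = (16.3, -3.20). Equal radii place R and Q the same way about W: R = W + 16.6·n = (-5.30, 59.2), Q = W − 16.6·n = (27.3, 52.8). Then |HR| = |R − H| = 59.5.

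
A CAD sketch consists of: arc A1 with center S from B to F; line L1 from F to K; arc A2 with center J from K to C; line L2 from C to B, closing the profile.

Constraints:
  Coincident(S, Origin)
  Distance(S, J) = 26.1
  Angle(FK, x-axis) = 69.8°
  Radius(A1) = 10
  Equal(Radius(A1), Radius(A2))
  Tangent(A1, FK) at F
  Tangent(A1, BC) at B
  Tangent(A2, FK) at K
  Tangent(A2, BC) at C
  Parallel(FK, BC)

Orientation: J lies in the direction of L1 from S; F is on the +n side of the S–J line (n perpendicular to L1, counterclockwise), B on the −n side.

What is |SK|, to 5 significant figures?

27.950

Tangency of A1 to both parallel lines with radius 10.0 puts F and B at S ± 10.0·n: F = (-9.3849, 3.4530), B = (9.3849, -3.4530). Equal radii place K and C the same way about J: K = J + 10.0·n = (-0.37265, 27.948), C = J − 10.0·n = (18.397, 21.042). Then |SK| = |K − S| = 27.950.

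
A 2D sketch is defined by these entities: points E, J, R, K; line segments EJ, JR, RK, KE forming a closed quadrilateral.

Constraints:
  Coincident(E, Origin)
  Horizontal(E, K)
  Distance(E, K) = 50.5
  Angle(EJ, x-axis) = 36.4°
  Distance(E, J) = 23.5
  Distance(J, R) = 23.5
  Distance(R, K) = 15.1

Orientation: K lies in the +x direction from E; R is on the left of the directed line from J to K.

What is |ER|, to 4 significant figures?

44.26

E is at the origin; E and K share the same y with |EK| = 50.5 and K in +x, so K = (50.5, 0). EJ runs at 36.4° with |EJ| = 23.5, so J = (18.92, 13.95). R is determined by |JR| = 23.5 and |RK| = 15.1 together: it lies at the intersection of circle(J, 23.5) and circle(K, 15.1). With |JK| = 34.53, the foot of the radical line on JK is 21.96 from J and the perpendicular offset is √(23.5² − 21.96²) = 8.370. Taking the left-of-JK solution: R = (42.38, 12.73).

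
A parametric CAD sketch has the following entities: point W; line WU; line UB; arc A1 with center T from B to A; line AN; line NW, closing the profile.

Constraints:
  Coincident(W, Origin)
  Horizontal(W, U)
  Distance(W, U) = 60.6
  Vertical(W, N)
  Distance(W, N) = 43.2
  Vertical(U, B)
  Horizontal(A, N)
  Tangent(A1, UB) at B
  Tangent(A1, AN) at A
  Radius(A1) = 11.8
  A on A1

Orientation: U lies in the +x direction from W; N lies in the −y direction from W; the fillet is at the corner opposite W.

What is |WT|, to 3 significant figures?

58.0

W is at the origin; WU is horizontal with |WU| = 60.6 and U on the +x side, so U = (60.6, 0.00). W and N share the same x with |WN| = 43.2 and N on the −y side, so N = (0.00, -43.2). The virtual corner opposite W is at (60.6, -43.2). Tangency of A1 to UB means the radius TB is perpendicular to UB and the tangent condition forces TA to be normal to AN, with radius 11.8, so the center T sits 11.8 in from both sides at T = (48.8, -31.4). Then |WT| = |T − W| = 58.0.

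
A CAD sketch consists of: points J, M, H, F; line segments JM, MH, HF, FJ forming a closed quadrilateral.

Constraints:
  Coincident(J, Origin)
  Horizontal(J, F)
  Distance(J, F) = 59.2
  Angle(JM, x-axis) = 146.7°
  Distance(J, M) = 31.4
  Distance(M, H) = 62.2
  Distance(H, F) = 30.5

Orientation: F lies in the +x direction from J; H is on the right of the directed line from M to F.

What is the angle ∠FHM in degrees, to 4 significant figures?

137.5°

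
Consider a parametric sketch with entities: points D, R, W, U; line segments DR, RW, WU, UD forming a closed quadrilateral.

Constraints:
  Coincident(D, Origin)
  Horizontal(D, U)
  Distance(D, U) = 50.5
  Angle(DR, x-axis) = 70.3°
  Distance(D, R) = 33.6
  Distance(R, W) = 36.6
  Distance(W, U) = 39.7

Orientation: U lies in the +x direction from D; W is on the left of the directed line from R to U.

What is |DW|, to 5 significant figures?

61.473

Checks: |RW| = 36.60 ✓; |WU| = 39.70 ✓.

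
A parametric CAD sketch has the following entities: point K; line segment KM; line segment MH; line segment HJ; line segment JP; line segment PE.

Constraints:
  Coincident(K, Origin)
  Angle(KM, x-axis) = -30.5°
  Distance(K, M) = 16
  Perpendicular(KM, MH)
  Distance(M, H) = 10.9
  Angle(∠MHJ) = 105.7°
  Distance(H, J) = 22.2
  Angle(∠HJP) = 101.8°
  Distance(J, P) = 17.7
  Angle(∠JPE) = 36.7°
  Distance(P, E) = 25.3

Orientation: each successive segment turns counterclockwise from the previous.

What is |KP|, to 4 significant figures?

13.60

∠MHJ = 105.7° gives HJ at 133.8° from the x-axis; with |HJ| = 22.2, J = (3.953, 17.29). ∠HJP = 101.8° gives JP at -148.0° from the x-axis; with |JP| = 17.7, P = (-11.06, 7.915). Then |KP| = |P − K| = 13.60.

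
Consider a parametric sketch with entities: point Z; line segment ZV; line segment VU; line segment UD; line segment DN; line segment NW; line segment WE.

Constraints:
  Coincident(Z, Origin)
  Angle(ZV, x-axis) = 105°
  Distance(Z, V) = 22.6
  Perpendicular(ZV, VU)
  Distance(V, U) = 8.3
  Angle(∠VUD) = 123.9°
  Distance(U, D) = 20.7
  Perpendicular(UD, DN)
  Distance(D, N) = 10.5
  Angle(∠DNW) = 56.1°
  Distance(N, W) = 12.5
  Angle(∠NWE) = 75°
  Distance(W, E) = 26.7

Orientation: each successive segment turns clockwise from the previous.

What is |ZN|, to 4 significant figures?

11.14

∠VUD = 123.9° gives UD at -41.10° from the x-axis; with |UD| = 20.7, D = (17.77, 10.37). The perpendicularity gives DN at right angles to UD, so DN runs at -131.1°; with |DN| = 10.5, N = (10.86, 2.458). Then |ZN| = |N − Z| = 11.14.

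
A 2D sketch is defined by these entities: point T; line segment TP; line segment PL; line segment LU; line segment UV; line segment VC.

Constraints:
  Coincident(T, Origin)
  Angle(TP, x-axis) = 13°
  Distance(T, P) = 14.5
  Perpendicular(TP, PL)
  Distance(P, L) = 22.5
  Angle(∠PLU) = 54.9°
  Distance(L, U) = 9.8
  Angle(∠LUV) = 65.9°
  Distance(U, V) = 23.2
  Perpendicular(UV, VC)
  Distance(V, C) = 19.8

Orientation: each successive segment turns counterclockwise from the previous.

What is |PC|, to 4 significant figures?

31.14

∠LUV = 65.9° gives UV at -17.80° from the x-axis; with |UV| = 23.2, V = (24.61, 10.80). UV is perpendicular to VC, so VC runs at 72.20°; with |VC| = 19.8, C = (30.66, 29.65). Then |PC| = |C − P| = 31.14.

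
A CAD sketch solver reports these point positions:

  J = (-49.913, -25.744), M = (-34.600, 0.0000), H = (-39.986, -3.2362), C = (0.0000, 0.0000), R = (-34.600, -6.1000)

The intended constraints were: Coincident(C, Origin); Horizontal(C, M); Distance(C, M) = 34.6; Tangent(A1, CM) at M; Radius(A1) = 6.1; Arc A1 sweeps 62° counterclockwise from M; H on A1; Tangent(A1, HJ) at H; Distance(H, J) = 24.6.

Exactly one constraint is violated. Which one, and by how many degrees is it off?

Tangent(A1, HJ) at H — off by 4.20°.

C = (0.00, 0.00) ✓; C.y = 0.00, M.y = 0.00 ✓; |CM| = 34.60 ✓; ∠(RM, MC) = 90.00° ✓; |RM| = 6.100 ✓; bearing(R→H) − bearing(R→M) = 62.00° ✓; |RH| = 6.100 ✓; ∠(RH, HJ) = 85.80° ✗; |HJ| = 24.60 ✓.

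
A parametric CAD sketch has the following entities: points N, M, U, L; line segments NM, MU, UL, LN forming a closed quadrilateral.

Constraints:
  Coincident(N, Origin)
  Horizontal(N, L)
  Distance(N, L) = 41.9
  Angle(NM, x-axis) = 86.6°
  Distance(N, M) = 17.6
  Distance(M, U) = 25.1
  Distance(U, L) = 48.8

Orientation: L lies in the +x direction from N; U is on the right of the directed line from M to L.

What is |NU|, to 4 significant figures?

9.092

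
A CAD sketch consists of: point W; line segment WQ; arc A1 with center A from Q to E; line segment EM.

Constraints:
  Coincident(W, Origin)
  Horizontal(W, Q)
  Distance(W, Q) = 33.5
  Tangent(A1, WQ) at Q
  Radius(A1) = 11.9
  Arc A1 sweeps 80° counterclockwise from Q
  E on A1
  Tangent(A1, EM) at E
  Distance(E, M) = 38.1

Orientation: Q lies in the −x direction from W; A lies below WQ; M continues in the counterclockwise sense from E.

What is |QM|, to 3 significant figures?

50.8

W is at the origin; WQ is horizontal with |WQ| = 33.5 and Q on the −x side, so Q = (-33.5, 0.00). Since A1 is tangent to WQ there, AQ ⟂ WQ, so A = Q + (0, -11.9) = (-33.5, -11.9). On A1, Q sits at bearing 90° from A; an 80° counterclockwise sweep puts E at bearing 170°, so E = A + 11.9·(cos 170°, sin 170°) = (-45.2, -9.83). Since A1 is tangent to EM there, AE ⟂ EM, so EM runs along (−sin 170°, cos 170°); with |EM| = 38.1, M = (-51.8, -47.4). Then |QM| = |M − Q| = 50.8.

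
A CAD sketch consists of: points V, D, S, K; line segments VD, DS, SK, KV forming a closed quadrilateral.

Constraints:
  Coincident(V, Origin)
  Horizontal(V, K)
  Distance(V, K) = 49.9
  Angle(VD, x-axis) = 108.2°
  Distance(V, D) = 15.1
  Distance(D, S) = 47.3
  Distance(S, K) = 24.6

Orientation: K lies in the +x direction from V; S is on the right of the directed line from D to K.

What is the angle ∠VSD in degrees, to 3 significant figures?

12.9°

Checks: |DS| = 47.30 ✓; |SK| = 24.60 ✓.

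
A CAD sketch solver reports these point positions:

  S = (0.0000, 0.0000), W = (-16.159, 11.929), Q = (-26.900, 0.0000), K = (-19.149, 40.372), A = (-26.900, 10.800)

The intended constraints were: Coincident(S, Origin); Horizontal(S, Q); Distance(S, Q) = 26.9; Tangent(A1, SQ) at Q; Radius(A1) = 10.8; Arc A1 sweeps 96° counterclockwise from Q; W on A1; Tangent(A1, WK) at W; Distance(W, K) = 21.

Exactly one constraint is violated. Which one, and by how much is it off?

Distance(W, K) = 21 — off by 7.60.

S = (0.00, 0.00) ✓; S.y = 0.00, Q.y = 0.00 ✓; |SQ| = 26.90 ✓; ∠(AQ, QS) = 90.00° ✓; |AQ| = 10.80 ✓; bearing(A→W) − bearing(A→Q) = 96.00° ✓; |AW| = 10.80 ✓; ∠(AW, WK) = 90.00° ✓; |WK| = 28.60 ✗.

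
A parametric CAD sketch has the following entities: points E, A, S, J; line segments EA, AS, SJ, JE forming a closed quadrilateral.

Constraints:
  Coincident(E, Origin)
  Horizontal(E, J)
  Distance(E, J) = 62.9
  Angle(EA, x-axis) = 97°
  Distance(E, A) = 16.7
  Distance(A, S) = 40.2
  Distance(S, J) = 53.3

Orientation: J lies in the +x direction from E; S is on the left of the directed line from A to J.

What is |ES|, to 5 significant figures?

50.929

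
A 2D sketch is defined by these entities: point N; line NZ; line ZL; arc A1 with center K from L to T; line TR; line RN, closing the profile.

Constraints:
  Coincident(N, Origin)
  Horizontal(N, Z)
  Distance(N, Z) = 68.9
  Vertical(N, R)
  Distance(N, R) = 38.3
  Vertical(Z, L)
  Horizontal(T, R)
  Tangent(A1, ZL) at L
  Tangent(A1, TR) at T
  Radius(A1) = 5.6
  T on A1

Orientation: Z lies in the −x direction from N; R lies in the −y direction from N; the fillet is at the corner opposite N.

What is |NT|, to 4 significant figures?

73.98

The virtual corner opposite N is at (-68.90, -38.30). Tangency of A1 to ZL means the radius KL is perpendicular to ZL and the tangent condition forces KT to be normal to TR, with radius 5.6, so the center K sits 5.6 in from both sides at K = (-63.30, -32.70). That places the tangent points at L = (-68.90, -32.70) on ZL and T = (-63.30, -38.30) on TR. Then |NT| = |T − N| = 73.98.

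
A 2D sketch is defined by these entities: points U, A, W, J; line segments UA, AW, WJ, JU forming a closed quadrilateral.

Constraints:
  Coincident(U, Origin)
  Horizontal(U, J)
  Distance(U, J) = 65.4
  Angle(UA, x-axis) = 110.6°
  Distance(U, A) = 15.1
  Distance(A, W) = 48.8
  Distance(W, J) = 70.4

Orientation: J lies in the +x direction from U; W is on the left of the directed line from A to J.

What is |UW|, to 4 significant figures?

58.99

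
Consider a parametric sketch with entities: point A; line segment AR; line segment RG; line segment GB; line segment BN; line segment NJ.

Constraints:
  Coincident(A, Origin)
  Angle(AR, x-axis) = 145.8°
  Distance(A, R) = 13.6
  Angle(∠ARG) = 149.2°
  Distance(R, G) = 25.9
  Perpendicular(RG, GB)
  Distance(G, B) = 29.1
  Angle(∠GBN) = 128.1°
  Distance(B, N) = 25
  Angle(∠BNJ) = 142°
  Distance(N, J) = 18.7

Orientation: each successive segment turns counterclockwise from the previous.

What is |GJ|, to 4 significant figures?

58.80

A is at the origin; AR runs at 145.8° with length 13.6, so R = (-11.25, 7.644). ∠ARG = 149.2° gives RG at 176.6° from the x-axis; with |RG| = 25.9, G = (-37.10, 9.180). The perpendicularity gives GB at right angles to RG, so GB runs at -93.40°; with |GB| = 29.1, B = (-38.83, -19.87). ∠GBN = 128.1° gives BN at -41.50° from the x-axis; with |BN| = 25.0, N = (-20.10, -36.43). ∠BNJ = 142.0° gives NJ at -3.500° from the x-axis; with |NJ| = 18.7, J = (-1.440, -37.58). Then |GJ| = |J − G| = 58.80.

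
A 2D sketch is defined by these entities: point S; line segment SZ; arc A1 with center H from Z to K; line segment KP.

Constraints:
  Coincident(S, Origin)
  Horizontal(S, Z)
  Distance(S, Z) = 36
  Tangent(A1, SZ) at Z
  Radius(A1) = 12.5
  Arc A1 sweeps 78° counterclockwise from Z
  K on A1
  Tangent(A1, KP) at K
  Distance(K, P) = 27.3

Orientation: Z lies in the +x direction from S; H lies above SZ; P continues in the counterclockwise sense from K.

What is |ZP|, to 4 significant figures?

40.75

S is at the origin; SZ is horizontal with |SZ| = 36.0 and Z on the +x side, so Z = (36.00, 0.000). The tangent condition forces HZ to be normal to SZ, so H = Z + (0, 12.5) = (36.00, 12.50). On A1, Z sits at bearing -90° from H; a 78° counterclockwise sweep puts K at bearing -12°, so K = H + 12.5·(cos -12°, sin -12°) = (48.23, 9.901). The tangent condition forces HK to be normal to KP, so KP runs along (−sin -12°, cos -12°); with |KP| = 27.3, P = (53.90, 36.60). Then |ZP| = |P − Z| = 40.75.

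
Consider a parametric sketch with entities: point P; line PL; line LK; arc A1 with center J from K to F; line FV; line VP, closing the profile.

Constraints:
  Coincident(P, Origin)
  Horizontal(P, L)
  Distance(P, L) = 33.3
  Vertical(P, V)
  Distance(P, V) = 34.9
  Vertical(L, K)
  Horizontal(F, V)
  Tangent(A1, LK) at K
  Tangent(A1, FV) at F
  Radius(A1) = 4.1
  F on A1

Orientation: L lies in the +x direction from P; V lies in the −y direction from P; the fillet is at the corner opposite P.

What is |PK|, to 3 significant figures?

45.4

The virtual corner opposite P is at (33.3, -34.9). Since A1 is tangent to LK there, JK ⟂ LK and the tangent condition forces JF to be normal to FV, with radius 4.1, so the center J sits 4.1 in from both sides at J = (29.2, -30.8). That places the tangent points at K = (33.3, -30.8) on LK and F = (29.2, -34.9) on FV. Then |PK| = |K − P| = 45.4.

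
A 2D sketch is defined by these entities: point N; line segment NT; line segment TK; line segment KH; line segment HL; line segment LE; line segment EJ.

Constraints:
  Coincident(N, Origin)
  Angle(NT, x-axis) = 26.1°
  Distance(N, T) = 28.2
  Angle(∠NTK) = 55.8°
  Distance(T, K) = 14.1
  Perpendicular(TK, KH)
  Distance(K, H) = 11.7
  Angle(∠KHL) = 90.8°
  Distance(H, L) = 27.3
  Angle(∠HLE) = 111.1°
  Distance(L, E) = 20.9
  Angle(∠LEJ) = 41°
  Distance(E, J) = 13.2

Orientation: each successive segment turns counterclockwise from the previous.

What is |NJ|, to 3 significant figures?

35.2

∠HLE = 111.1° gives LE at 38.4° from the x-axis; with |LE| = 20.9, E = (47.2, 8.36). ∠LEJ = 41.0° gives EJ at 177° from the x-axis; with |EJ| = 13.2, J = (34.0, 8.95). Then |NJ| = |J − N| = 35.2.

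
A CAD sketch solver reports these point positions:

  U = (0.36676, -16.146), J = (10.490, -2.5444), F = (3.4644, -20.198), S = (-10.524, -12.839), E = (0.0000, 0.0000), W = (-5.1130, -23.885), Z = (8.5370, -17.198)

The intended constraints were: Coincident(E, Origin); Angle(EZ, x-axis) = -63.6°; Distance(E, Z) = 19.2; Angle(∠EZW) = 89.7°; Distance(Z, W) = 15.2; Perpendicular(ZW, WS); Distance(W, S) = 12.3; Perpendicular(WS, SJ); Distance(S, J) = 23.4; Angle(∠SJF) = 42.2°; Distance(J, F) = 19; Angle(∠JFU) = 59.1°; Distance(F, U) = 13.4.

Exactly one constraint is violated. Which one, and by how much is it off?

Distance(F, U) = 13.4 — off by 8.30.

E = (0.00, 0.00) ✓; EZ at -63.60° ✓; |EZ| = 19.20 ✓; ∠EZW = 89.70° ✓; |ZW| = 15.20 ✓; ∠(ZW, WS) = 90.00° ✓; |WS| = 12.30 ✓; ∠(WS, SJ) = 90.00° ✓; |SJ| = 23.40 ✓; ∠SJF = 42.20° ✓; |JF| = 19.00 ✓; ∠JFU = 59.10° ✓; |FU| = 5.100 ✗.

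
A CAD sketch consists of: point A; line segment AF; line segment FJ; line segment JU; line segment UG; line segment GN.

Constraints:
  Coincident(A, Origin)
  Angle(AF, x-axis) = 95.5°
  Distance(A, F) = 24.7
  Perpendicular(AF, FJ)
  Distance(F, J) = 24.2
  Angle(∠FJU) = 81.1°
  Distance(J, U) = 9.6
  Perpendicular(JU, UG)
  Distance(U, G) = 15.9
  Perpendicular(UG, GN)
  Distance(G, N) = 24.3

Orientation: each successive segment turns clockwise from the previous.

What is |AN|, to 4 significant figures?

43.05

A is at the origin; AF runs at 95.5° with length 24.7, so F = (-2.367, 24.59). AF is perpendicular to FJ, so FJ runs at 5.500°; with |FJ| = 24.2, J = (21.72, 26.91). ∠FJU = 81.1° gives JU at -93.40° from the x-axis; with |JU| = 9.6, U = (21.15, 17.32). The perpendicularity gives UG at right angles to JU, so UG runs at 176.6°; with |UG| = 15.9, G = (5.280, 18.27). The perpendicularity gives GN at right angles to UG, so GN runs at 86.60°; with |GN| = 24.3, N = (6.721, 42.52). Then |AN| = |N − A| = 43.05.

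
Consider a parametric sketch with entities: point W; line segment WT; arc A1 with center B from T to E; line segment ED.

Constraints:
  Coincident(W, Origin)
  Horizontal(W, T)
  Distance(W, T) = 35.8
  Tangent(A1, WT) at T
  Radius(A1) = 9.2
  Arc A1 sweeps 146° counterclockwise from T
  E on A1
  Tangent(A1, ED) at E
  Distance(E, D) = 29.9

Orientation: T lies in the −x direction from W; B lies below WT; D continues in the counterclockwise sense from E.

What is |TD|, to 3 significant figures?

38.9

On A1, T sits at bearing 90° from B; a 146° counterclockwise sweep puts E at bearing 236°, so E = B + 9.2·(cos 236°, sin 236°) = (-40.9, -16.8). Since A1 is tangent to ED there, BE ⟂ ED, so ED runs along (−sin 236°, cos 236°); with |ED| = 29.9, D = (-16.2, -33.5). Then |TD| = |D − T| = 38.9.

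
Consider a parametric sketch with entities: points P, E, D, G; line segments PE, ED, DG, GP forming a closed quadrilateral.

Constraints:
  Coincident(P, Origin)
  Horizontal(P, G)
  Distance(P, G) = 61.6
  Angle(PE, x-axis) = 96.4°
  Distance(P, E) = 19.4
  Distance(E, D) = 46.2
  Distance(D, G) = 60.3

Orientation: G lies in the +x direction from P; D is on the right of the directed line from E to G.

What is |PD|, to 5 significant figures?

26.941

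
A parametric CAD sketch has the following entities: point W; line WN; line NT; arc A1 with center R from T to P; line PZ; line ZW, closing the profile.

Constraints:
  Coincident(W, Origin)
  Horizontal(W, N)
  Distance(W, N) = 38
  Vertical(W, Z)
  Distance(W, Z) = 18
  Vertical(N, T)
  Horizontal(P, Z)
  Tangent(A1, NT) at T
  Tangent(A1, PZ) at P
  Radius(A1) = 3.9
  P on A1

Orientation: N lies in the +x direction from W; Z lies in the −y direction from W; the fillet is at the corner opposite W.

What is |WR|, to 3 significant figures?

36.9

W is at the origin; WN is horizontal with |WN| = 38.0 and N on the +x side, so N = (38.0, 0.00). WZ is vertical with |WZ| = 18.0 and Z on the −y side, so Z = (0.00, -18.0). The virtual corner opposite W is at (38.0, -18.0). The tangent condition forces RT to be normal to NT and A1 meets PZ tangentially, so RP is at right angles to PZ, with radius 3.9, so the center R sits 3.9 in from both sides at R = (34.1, -14.1). Then |WR| = |R − W| = 36.9.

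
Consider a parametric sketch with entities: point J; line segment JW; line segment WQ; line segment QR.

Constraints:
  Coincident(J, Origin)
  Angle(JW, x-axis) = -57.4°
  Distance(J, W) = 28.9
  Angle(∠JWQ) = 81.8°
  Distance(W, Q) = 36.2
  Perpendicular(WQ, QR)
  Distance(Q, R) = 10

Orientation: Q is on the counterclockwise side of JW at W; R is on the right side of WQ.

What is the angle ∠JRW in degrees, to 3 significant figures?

34.8°

J is at the origin; JW runs at -57.4° with length 28.9, so W = 28.9·(cos -57.4°, sin -57.4°) = (15.6, -24.3). ∠JWQ = 81.8°, so WQ runs at -57.4° + (180° − 81.8°) = 40.8° from the x-axis; with |WQ| = 36.2, Q = W + 36.2·(cos 40.8°, sin 40.8°) = (43.0, -0.693). The perpendicularity gives QR at right angles to WQ; with |QR| = 10.0 on the right of WQ, R = Q + 10.0·(0.653, -0.757) = (49.5, -8.26). Then cos ∠JRW = RJ·RW / (|RJ||RW|), giving 34.8°.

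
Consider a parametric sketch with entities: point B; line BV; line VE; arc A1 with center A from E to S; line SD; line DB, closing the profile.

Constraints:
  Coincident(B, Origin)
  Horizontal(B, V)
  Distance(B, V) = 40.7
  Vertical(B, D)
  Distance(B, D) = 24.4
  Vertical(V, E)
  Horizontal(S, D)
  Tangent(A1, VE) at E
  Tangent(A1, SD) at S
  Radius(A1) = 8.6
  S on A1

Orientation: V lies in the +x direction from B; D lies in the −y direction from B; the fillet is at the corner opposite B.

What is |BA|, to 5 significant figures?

35.778

B is at the origin; BV is horizontal with |BV| = 40.7 and V on the +x side, so V = (40.700, 0.0000). B and D share the same x with |BD| = 24.4 and D on the −y side, so D = (0.0000, -24.400). The virtual corner opposite B is at (40.700, -24.400). Tangency of A1 to VE means the radius AE is perpendicular to VE and the tangent condition forces AS to be normal to SD, with radius 8.6, so the center A sits 8.6 in from both sides at A = (32.100, -15.800). Then |BA| = |A − B| = 35.778.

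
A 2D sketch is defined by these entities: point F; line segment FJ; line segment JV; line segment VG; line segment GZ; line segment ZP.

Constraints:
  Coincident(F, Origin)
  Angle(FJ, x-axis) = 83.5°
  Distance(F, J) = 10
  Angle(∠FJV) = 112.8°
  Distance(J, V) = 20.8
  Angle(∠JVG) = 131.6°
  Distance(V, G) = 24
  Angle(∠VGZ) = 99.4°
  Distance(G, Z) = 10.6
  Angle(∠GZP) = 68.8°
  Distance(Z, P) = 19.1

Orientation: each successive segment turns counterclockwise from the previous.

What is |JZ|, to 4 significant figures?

39.87

F is at the origin; FJ runs at 83.5° with length 10.0, so J = (1.132, 9.936). ∠FJV = 112.8° gives JV at 150.7° from the x-axis; with |JV| = 20.8, V = (-17.01, 20.11). ∠JVG = 131.6° gives VG at -160.9° from the x-axis; with |VG| = 24.0, G = (-39.69, 12.26). ∠VGZ = 99.4° gives GZ at -80.30° from the x-axis; with |GZ| = 10.6, Z = (-37.90, 1.813). Then |JZ| = |Z − J| = 39.87.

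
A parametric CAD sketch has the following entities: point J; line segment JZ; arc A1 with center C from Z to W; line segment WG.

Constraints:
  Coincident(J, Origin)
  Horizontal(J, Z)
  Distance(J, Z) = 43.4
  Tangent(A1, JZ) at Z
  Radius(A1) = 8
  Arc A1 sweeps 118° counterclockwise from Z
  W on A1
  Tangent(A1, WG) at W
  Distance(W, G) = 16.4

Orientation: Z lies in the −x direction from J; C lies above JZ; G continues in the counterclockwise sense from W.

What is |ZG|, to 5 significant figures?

26.244

J is at the origin; JZ is horizontal with |JZ| = 43.4 and Z on the −x side, so Z = (-43.400, 0.0000). The tangent condition forces CZ to be normal to JZ, so C = Z + (0, 8) = (-43.400, 8.0000). On A1, Z sits at bearing -90° from C; a 118° counterclockwise sweep puts W at bearing 28°, so W = C + 8.0·(cos 28°, sin 28°) = (-36.336, 11.756). Since A1 is tangent to WG there, CW ⟂ WG, so WG runs along (−sin 28°, cos 28°); with |WG| = 16.4, G = (-44.036, 26.236). Then |ZG| = |G − Z| = 26.244.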